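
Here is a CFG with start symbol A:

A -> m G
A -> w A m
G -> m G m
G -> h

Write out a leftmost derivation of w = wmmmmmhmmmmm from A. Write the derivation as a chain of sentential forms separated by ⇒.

A⇒wAm⇒wmGm⇒wmmGmm⇒wmmmGmmm⇒wmmmmGmmmm⇒wmmmmmGmmmmm⇒wmmmmmhmmmmm

A ⇒ wAm   [A -> w A m]
wAm ⇒ wmGm   [A -> m G]
wmGm ⇒ wmmGmm   [G -> m G m]
wmmGmm ⇒ wmmmGmmm   [G -> m G m]
wmmmGmmm ⇒ wmmmmGmmmm   [G -> m G m]
wmmmmGmmmm ⇒ wmmmmmGmmmmm   [G -> m G m]
wmmmmmGmmmmm ⇒ wmmmmmhmmmmm   [G -> h]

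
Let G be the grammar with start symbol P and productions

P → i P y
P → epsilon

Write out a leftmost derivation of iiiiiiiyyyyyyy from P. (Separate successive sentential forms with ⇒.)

P ⇒ iPy ⇒ iiPyy ⇒ iiiPyyy ⇒ iiiiPyyyy ⇒ iiiiiPyyyyy ⇒ iiiiiiPyyyyyy ⇒ iiiiiiiPyyyyyyy ⇒ iiiiiiiyyyyyyy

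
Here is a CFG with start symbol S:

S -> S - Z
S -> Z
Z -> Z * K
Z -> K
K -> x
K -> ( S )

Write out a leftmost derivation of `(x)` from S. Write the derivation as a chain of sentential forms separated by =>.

S => Z   [S -> Z]
Z => K   [Z -> K]
K => (S)   [K -> ( S )]
(S) => (Z)   [S -> Z]
(Z) => (K)   [Z -> K]
(K) => (x)   [K -> x]

S => Z => K => (S) => (Z) => (K) => (x)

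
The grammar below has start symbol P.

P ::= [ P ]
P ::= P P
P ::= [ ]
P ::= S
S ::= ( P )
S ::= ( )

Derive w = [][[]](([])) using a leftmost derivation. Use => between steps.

P=>PP=>[]P=>[]PP=>[][P]P=>[][[]]P=>[][[]]S=>[][[]](P)=>[][[]](S)=>[][[]]((P))=>[][[]](([]))

P => PP   [P ::= P P]
PP => []P   [P ::= [ ]]
[]P => []PP   [P ::= P P]
[]PP => [][P]P   [P ::= [ P ]]
[][P]P => [][[]]P   [P ::= [ ]]
[][[]]P => [][[]]S   [P ::= S]
[][[]]S => [][[]](P)   [S ::= ( P )]
[][[]](P) => [][[]](S)   [P ::= S]
[][[]](S) => [][[]]((P))   [S ::= ( P )]
[][[]]((P)) => [][[]](([]))   [P ::= [ ]]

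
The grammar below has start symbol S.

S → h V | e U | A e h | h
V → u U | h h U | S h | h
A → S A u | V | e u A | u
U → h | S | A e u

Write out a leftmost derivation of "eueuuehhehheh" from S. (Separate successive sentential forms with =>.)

S=>Aeh=>euAeh=>euVeh=>euSheh=>euAehheh=>euVehheh=>euShehheh=>euAehhehheh=>eueuAehhehheh=>eueuuehhehheh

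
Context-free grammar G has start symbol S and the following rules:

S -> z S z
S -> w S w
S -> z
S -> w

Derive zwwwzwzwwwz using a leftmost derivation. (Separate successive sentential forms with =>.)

S => zSz => zwSwz => zwwSwwz => zwwwSwwwz => zwwwzSzwwwz => zwwwzwzwwwz

S => zSz   [S -> z S z]
zSz => zwSwz   [S -> w S w]
zwSwz => zwwSwwz   [S -> w S w]
zwwSwwz => zwwwSwwwz   [S -> w S w]
zwwwSwwwz => zwwwzSzwwwz   [S -> z S z]
zwwwzSzwwwz => zwwwzwzwwwz   [S -> w]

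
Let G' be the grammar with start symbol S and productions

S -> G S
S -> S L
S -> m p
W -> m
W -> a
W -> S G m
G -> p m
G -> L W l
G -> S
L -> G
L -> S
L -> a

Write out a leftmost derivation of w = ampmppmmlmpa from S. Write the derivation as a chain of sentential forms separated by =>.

S=>SL=>GSL=>LWlSL=>aWlSL=>aSGmlSL=>aGSGmlSL=>aSSGmlSL=>ampSGmlSL=>ampmpGmlSL=>ampmppmmlSL=>ampmppmmlmpL=>ampmppmmlmpa

S => SL   [S -> S L]
SL => GSL   [S -> G S]
GSL => LWlSL   [G -> L W l]
LWlSL => aWlSL   [L -> a]
aWlSL => aSGmlSL   [W -> S G m]
aSGmlSL => aGSGmlSL   [S -> G S]
aGSGmlSL => aSSGmlSL   [G -> S]
aSSGmlSL => ampSGmlSL   [S -> m p]
ampSGmlSL => ampmpGmlSL   [S -> m p]
ampmpGmlSL => ampmppmmlSL   [G -> p m]
ampmppmmlSL => ampmppmmlmpL   [S -> m p]
ampmppmmlmpL => ampmppmmlmpa   [L -> a]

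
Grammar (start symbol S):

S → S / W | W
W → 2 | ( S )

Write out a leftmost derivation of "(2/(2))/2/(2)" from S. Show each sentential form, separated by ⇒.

S⇒S/W⇒S/W/W⇒W/W/W⇒(S)/W/W⇒(S/W)/W/W⇒(W/W)/W/W⇒(2/W)/W/W⇒(2/(S))/W/W⇒(2/(W))/W/W⇒(2/(2))/W/W⇒(2/(2))/2/W⇒(2/(2))/2/(S)⇒(2/(2))/2/(W)⇒(2/(2))/2/(2)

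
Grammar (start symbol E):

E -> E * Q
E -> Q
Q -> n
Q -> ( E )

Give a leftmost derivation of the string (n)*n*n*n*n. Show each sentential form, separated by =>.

E => E*Q => E*Q*Q => E*Q*Q*Q => E*Q*Q*Q*Q => Q*Q*Q*Q*Q => (E)*Q*Q*Q*Q => (Q)*Q*Q*Q*Q => (n)*Q*Q*Q*Q => (n)*n*Q*Q*Q => (n)*n*n*Q*Q => (n)*n*n*n*Q => (n)*n*n*n*n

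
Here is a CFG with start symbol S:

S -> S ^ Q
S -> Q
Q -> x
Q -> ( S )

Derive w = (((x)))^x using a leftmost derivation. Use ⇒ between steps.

S ⇒ S^Q   [S -> S ^ Q]
S^Q ⇒ Q^Q   [S -> Q]
Q^Q ⇒ (S)^Q   [Q -> ( S )]
(S)^Q ⇒ (Q)^Q   [S -> Q]
(Q)^Q ⇒ ((S))^Q   [Q -> ( S )]
((S))^Q ⇒ ((Q))^Q   [S -> Q]
((Q))^Q ⇒ (((S)))^Q   [Q -> ( S )]
(((S)))^Q ⇒ (((Q)))^Q   [S -> Q]
(((Q)))^Q ⇒ (((x)))^Q   [Q -> x]
(((x)))^Q ⇒ (((x)))^x   [Q -> x]

S ⇒ S^Q ⇒ Q^Q ⇒ (S)^Q ⇒ (Q)^Q ⇒ ((S))^Q ⇒ ((Q))^Q ⇒ (((S)))^Q ⇒ (((Q)))^Q ⇒ (((x)))^Q ⇒ (((x)))^x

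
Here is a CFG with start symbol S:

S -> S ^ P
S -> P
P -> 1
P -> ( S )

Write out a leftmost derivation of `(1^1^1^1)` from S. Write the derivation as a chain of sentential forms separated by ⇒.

S ⇒ P   [S -> P]
P ⇒ (S)   [P -> ( S )]
(S) ⇒ (S^P)   [S -> S ^ P]
(S^P) ⇒ (S^P^P)   [S -> S ^ P]
(S^P^P) ⇒ (S^P^P^P)   [S -> S ^ P]
(S^P^P^P) ⇒ (P^P^P^P)   [S -> P]
(P^P^P^P) ⇒ (1^P^P^P)   [P -> 1]
(1^P^P^P) ⇒ (1^1^P^P)   [P -> 1]
(1^1^P^P) ⇒ (1^1^1^P)   [P -> 1]
(1^1^1^P) ⇒ (1^1^1^1)   [P -> 1]

S⇒P⇒(S)⇒(S^P)⇒(S^P^P)⇒(S^P^P^P)⇒(P^P^P^P)⇒(1^P^P^P)⇒(1^1^P^P)⇒(1^1^1^P)⇒(1^1^1^1)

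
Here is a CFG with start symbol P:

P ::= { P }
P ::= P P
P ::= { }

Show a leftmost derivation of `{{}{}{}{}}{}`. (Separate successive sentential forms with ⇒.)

P⇒PP⇒{P}P⇒{PP}P⇒{PPP}P⇒{{}PP}P⇒{{}PPP}P⇒{{}{}PP}P⇒{{}{}{}P}P⇒{{}{}{}{}}P⇒{{}{}{}{}}{}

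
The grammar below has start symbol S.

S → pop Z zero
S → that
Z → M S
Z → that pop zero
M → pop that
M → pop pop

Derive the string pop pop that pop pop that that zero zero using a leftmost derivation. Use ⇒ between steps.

S ⇒ pop Z zero ⇒ pop M S zero ⇒ pop pop that S zero ⇒ pop pop that pop Z zero zero ⇒ pop pop that pop M S zero zero ⇒ pop pop that pop pop that S zero zero ⇒ pop pop that pop pop that that zero zero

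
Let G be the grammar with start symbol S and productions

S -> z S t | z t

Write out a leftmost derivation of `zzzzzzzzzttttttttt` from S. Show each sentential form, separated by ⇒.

S ⇒ zSt   [S -> z S t]
zSt ⇒ zzStt   [S -> z S t]
zzStt ⇒ zzzSttt   [S -> z S t]
zzzSttt ⇒ zzzzStttt   [S -> z S t]
zzzzStttt ⇒ zzzzzSttttt   [S -> z S t]
zzzzzSttttt ⇒ zzzzzzStttttt   [S -> z S t]
zzzzzzStttttt ⇒ zzzzzzzSttttttt   [S -> z S t]
zzzzzzzSttttttt ⇒ zzzzzzzzStttttttt   [S -> z S t]
zzzzzzzzStttttttt ⇒ zzzzzzzzzttttttttt   [S -> z t]

S ⇒ zSt ⇒ zzStt ⇒ zzzSttt ⇒ zzzzStttt ⇒ zzzzzSttttt ⇒ zzzzzzStttttt ⇒ zzzzzzzSttttttt ⇒ zzzzzzzzStttttttt ⇒ zzzzzzzzzttttttttt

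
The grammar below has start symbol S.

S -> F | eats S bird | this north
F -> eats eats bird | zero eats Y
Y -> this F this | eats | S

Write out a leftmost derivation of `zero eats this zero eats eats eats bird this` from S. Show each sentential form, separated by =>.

S => F   [S -> F]
F => zero eats Y   [F -> zero eats Y]
zero eats Y => zero eats this F this   [Y -> this F this]
zero eats this F this => zero eats this zero eats Y this   [F -> zero eats Y]
zero eats this zero eats Y this => zero eats this zero eats S this   [Y -> S]
zero eats this zero eats S this => zero eats this zero eats F this   [S -> F]
zero eats this zero eats F this => zero eats this zero eats eats eats bird this   [F -> eats eats bird]

S => F => zero eats Y => zero eats this F this => zero eats this zero eats Y this => zero eats this zero eats S this => zero eats this zero eats F this => zero eats this zero eats eats eats bird this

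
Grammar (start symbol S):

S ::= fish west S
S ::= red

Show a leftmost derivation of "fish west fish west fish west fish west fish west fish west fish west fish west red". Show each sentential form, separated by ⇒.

S ⇒ fish west S   [S ::= fish west S]
fish west S ⇒ fish west fish west S   [S ::= fish west S]
fish west fish west S ⇒ fish west fish west fish west S   [S ::= fish west S]
fish west fish west fish west S ⇒ fish west fish west fish west fish west S   [S ::= fish west S]
fish west fish west fish west fish west S ⇒ fish west fish west fish west fish west fish west S   [S ::= fish west S]
fish west fish west fish west fish west fish west S ⇒ fish west fish west fish west fish west fish west fish west S   [S ::= fish west S]
fish west fish west fish west fish west fish west fish west S ⇒ fish west fish west fish west fish west fish west fish west fish west S   [S ::= fish west S]
fish west fish west fish west fish west fish west fish west fish west S ⇒ fish west fish west fish west fish west fish west fish west fish west fish west S   [S ::= fish west S]
fish west fish west fish west fish west fish west fish west fish west fish west S ⇒ fish west fish west fish west fish west fish west fish west fish west fish west red   [S ::= red]

S ⇒ fish west S ⇒ fish west fish west S ⇒ fish west fish west fish west S ⇒ fish west fish west fish west fish west S ⇒ fish west fish west fish west fish west fish west S ⇒ fish west fish west fish west fish west fish west fish west S ⇒ fish west fish west fish west fish west fish west fish west fish west S ⇒ fish west fish west fish west fish west fish west fish west fish west fish west S ⇒ fish west fish west fish west fish west fish west fish west fish west fish west red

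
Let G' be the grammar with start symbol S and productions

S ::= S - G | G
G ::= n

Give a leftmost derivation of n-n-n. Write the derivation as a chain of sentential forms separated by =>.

S => S-G => S-G-G => G-G-G => n-G-G => n-n-G => n-n-n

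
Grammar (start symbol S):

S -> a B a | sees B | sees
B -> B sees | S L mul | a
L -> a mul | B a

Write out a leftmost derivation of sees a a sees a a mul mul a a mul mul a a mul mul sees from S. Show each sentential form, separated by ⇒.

S ⇒ sees B ⇒ sees B sees ⇒ sees S L mul sees ⇒ sees a B a L mul sees ⇒ sees a S L mul a L mul sees ⇒ sees a a B a L mul a L mul sees ⇒ sees a a S L mul a L mul a L mul sees ⇒ sees a a sees B L mul a L mul a L mul sees ⇒ sees a a sees a L mul a L mul a L mul sees ⇒ sees a a sees a a mul mul a L mul a L mul sees ⇒ sees a a sees a a mul mul a a mul mul a L mul sees ⇒ sees a a sees a a mul mul a a mul mul a a mul mul sees

S ⇒ sees B   [S -> sees B]
sees B ⇒ sees B sees   [B -> B sees]
sees B sees ⇒ sees S L mul sees   [B -> S L mul]
sees S L mul sees ⇒ sees a B a L mul sees   [S -> a B a]
sees a B a L mul sees ⇒ sees a S L mul a L mul sees   [B -> S L mul]
sees a S L mul a L mul sees ⇒ sees a a B a L mul a L mul sees   [S -> a B a]
sees a a B a L mul a L mul sees ⇒ sees a a S L mul a L mul a L mul sees   [B -> S L mul]
sees a a S L mul a L mul a L mul sees ⇒ sees a a sees B L mul a L mul a L mul sees   [S -> sees B]
sees a a sees B L mul a L mul a L mul sees ⇒ sees a a sees a L mul a L mul a L mul sees   [B -> a]
sees a a sees a L mul a L mul a L mul sees ⇒ sees a a sees a a mul mul a L mul a L mul sees   [L -> a mul]
sees a a sees a a mul mul a L mul a L mul sees ⇒ sees a a sees a a mul mul a a mul mul a L mul sees   [L -> a mul]
sees a a sees a a mul mul a a mul mul a L mul sees ⇒ sees a a sees a a mul mul a a mul mul a a mul mul sees   [L -> a mul]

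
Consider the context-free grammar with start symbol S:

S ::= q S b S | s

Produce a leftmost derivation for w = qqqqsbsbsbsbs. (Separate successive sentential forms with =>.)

S => qSbS   [S ::= q S b S]
qSbS => qqSbSbS   [S ::= q S b S]
qqSbSbS => qqqSbSbSbS   [S ::= q S b S]
qqqSbSbSbS => qqqqSbSbSbSbS   [S ::= q S b S]
qqqqSbSbSbSbS => qqqqsbSbSbSbS   [S ::= s]
qqqqsbSbSbSbS => qqqqsbsbSbSbS   [S ::= s]
qqqqsbsbSbSbS => qqqqsbsbsbSbS   [S ::= s]
qqqqsbsbsbSbS => qqqqsbsbsbsbS   [S ::= s]
qqqqsbsbsbsbS => qqqqsbsbsbsbs   [S ::= s]

S => qSbS => qqSbSbS => qqqSbSbSbS => qqqqSbSbSbSbS => qqqqsbSbSbSbS => qqqqsbsbSbSbS => qqqqsbsbsbSbS => qqqqsbsbsbsbS => qqqqsbsbsbsbs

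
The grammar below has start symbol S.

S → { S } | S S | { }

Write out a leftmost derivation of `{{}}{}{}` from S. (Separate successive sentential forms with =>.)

S => SS   [S → S S]
SS => SSS   [S → S S]
SSS => {S}SS   [S → { S }]
{S}SS => {{}}SS   [S → { }]
{{}}SS => {{}}{}S   [S → { }]
{{}}{}S => {{}}{}{}   [S → { }]

S => SS => SSS => {S}SS => {{}}SS => {{}}{}S => {{}}{}{}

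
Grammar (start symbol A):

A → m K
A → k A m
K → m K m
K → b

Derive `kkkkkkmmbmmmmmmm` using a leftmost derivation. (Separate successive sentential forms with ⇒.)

A ⇒ kAm   [A → k A m]
kAm ⇒ kkAmm   [A → k A m]
kkAmm ⇒ kkkAmmm   [A → k A m]
kkkAmmm ⇒ kkkkAmmmm   [A → k A m]
kkkkAmmmm ⇒ kkkkkAmmmmm   [A → k A m]
kkkkkAmmmmm ⇒ kkkkkkAmmmmmm   [A → k A m]
kkkkkkAmmmmmm ⇒ kkkkkkmKmmmmmm   [A → m K]
kkkkkkmKmmmmmm ⇒ kkkkkkmmKmmmmmmm   [K → m K m]
kkkkkkmmKmmmmmmm ⇒ kkkkkkmmbmmmmmmm   [K → b]

A ⇒ kAm ⇒ kkAmm ⇒ kkkAmmm ⇒ kkkkAmmmm ⇒ kkkkkAmmmmm ⇒ kkkkkkAmmmmmm ⇒ kkkkkkmKmmmmmm ⇒ kkkkkkmmKmmmmmmm ⇒ kkkkkkmmbmmmmmmm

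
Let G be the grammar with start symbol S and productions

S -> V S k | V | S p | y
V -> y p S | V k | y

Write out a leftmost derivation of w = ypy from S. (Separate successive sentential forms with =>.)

S => V => ypS => ypy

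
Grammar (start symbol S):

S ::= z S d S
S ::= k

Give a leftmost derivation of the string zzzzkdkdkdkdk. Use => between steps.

S => zSdS   [S ::= z S d S]
zSdS => zzSdSdS   [S ::= z S d S]
zzSdSdS => zzzSdSdSdS   [S ::= z S d S]
zzzSdSdSdS => zzzzSdSdSdSdS   [S ::= z S d S]
zzzzSdSdSdSdS => zzzzkdSdSdSdS   [S ::= k]
zzzzkdSdSdSdS => zzzzkdkdSdSdS   [S ::= k]
zzzzkdkdSdSdS => zzzzkdkdkdSdS   [S ::= k]
zzzzkdkdkdSdS => zzzzkdkdkdkdS   [S ::= k]
zzzzkdkdkdkdS => zzzzkdkdkdkdk   [S ::= k]

S=>zSdS=>zzSdSdS=>zzzSdSdSdS=>zzzzSdSdSdSdS=>zzzzkdSdSdSdS=>zzzzkdkdSdSdS=>zzzzkdkdkdSdS=>zzzzkdkdkdkdS=>zzzzkdkdkdkdk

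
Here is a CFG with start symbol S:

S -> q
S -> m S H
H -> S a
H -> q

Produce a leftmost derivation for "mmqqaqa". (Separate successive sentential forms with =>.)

S => mSH => mmSHH => mmqHH => mmqSaH => mmqqaH => mmqqaSa => mmqqaqa

S => mSH   [S -> m S H]
mSH => mmSHH   [S -> m S H]
mmSHH => mmqHH   [S -> q]
mmqHH => mmqSaH   [H -> S a]
mmqSaH => mmqqaH   [S -> q]
mmqqaH => mmqqaSa   [H -> S a]
mmqqaSa => mmqqaqa   [S -> q]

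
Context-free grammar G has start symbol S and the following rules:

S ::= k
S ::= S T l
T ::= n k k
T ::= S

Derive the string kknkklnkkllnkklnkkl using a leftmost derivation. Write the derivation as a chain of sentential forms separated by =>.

S => STl   [S ::= S T l]
STl => STlTl   [S ::= S T l]
STlTl => STlTlTl   [S ::= S T l]
STlTlTl => kTlTlTl   [S ::= k]
kTlTlTl => kSlTlTl   [T ::= S]
kSlTlTl => kSTllTlTl   [S ::= S T l]
kSTllTlTl => kSTlTllTlTl   [S ::= S T l]
kSTlTllTlTl => kkTlTllTlTl   [S ::= k]
kkTlTllTlTl => kknkklTllTlTl   [T ::= n k k]
kknkklTllTlTl => kknkklnkkllTlTl   [T ::= n k k]
kknkklnkkllTlTl => kknkklnkkllnkklTl   [T ::= n k k]
kknkklnkkllnkklTl => kknkklnkkllnkklnkkl   [T ::= n k k]

S=>STl=>STlTl=>STlTlTl=>kTlTlTl=>kSlTlTl=>kSTllTlTl=>kSTlTllTlTl=>kkTlTllTlTl=>kknkklTllTlTl=>kknkklnkkllTlTl=>kknkklnkkllnkklTl=>kknkklnkkllnkklnkkl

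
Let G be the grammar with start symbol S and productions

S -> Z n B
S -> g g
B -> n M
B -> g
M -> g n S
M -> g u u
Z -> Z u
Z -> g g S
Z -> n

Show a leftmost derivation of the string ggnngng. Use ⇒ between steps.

S ⇒ ZnB ⇒ ggSnB ⇒ ggZnBnB ⇒ ggnnBnB ⇒ ggnngnB ⇒ ggnngng

S ⇒ ZnB   [S -> Z n B]
ZnB ⇒ ggSnB   [Z -> g g S]
ggSnB ⇒ ggZnBnB   [S -> Z n B]
ggZnBnB ⇒ ggnnBnB   [Z -> n]
ggnnBnB ⇒ ggnngnB   [B -> g]
ggnngnB ⇒ ggnngng   [B -> g]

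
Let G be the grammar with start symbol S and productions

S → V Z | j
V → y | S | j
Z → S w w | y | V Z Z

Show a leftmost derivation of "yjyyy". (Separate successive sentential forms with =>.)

S => VZ => yZ => yVZZ => ySZZ => yVZZZ => ySZZZ => yjZZZ => yjyZZ => yjyyZ => yjyyy

S => VZ   [S → V Z]
VZ => yZ   [V → y]
yZ => yVZZ   [Z → V Z Z]
yVZZ => ySZZ   [V → S]
ySZZ => yVZZZ   [S → V Z]
yVZZZ => ySZZZ   [V → S]
ySZZZ => yjZZZ   [S → j]
yjZZZ => yjyZZ   [Z → y]
yjyZZ => yjyyZ   [Z → y]
yjyyZ => yjyyy   [Z → y]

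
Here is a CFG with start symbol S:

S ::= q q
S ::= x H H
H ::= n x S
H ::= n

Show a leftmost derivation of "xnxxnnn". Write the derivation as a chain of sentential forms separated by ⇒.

S⇒xHH⇒xnxSH⇒xnxxHHH⇒xnxxnHH⇒xnxxnnH⇒xnxxnnn

S ⇒ xHH   [S ::= x H H]
xHH ⇒ xnxSH   [H ::= n x S]
xnxSH ⇒ xnxxHHH   [S ::= x H H]
xnxxHHH ⇒ xnxxnHH   [H ::= n]
xnxxnHH ⇒ xnxxnnH   [H ::= n]
xnxxnnH ⇒ xnxxnnn   [H ::= n]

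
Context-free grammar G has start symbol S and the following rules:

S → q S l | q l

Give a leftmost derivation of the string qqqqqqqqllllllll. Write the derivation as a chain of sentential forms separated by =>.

S => qSl => qqSll => qqqSlll => qqqqSllll => qqqqqSlllll => qqqqqqSllllll => qqqqqqqSlllllll => qqqqqqqqllllllll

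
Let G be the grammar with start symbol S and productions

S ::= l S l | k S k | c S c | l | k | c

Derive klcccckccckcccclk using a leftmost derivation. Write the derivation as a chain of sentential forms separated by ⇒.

S ⇒ kSk   [S ::= k S k]
kSk ⇒ klSlk   [S ::= l S l]
klSlk ⇒ klcSclk   [S ::= c S c]
klcSclk ⇒ klccScclk   [S ::= c S c]
klccScclk ⇒ klcccSccclk   [S ::= c S c]
klcccSccclk ⇒ klccccScccclk   [S ::= c S c]
klccccScccclk ⇒ klcccckSkcccclk   [S ::= k S k]
klcccckSkcccclk ⇒ klcccckcSckcccclk   [S ::= c S c]
klcccckcSckcccclk ⇒ klcccckccckcccclk   [S ::= c]

S ⇒ kSk ⇒ klSlk ⇒ klcSclk ⇒ klccScclk ⇒ klcccSccclk ⇒ klccccScccclk ⇒ klcccckSkcccclk ⇒ klcccckcSckcccclk ⇒ klcccckccckcccclk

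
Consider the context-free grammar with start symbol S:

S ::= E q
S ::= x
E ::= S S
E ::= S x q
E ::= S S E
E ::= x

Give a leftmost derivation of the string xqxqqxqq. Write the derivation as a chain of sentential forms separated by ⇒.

S⇒Eq⇒Sxqq⇒Eqxqq⇒Sxqqxqq⇒Eqxqqxqq⇒xqxqqxqq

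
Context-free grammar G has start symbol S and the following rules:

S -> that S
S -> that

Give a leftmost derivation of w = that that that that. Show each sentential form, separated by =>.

S => that S   [S -> that S]
that S => that that S   [S -> that S]
that that S => that that that S   [S -> that S]
that that that S => that that that that   [S -> that]

S => that S => that that S => that that that S => that that that that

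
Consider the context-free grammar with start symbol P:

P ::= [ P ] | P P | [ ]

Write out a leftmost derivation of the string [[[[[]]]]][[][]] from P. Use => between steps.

P => PP => [P]P => [[P]]P => [[[P]]]P => [[[[P]]]]P => [[[[[]]]]]P => [[[[[]]]]][P] => [[[[[]]]]][PP] => [[[[[]]]]][[]P] => [[[[[]]]]][[][]]

P => PP   [P ::= P P]
PP => [P]P   [P ::= [ P ]]
[P]P => [[P]]P   [P ::= [ P ]]
[[P]]P => [[[P]]]P   [P ::= [ P ]]
[[[P]]]P => [[[[P]]]]P   [P ::= [ P ]]
[[[[P]]]]P => [[[[[]]]]]P   [P ::= [ ]]
[[[[[]]]]]P => [[[[[]]]]][P]   [P ::= [ P ]]
[[[[[]]]]][P] => [[[[[]]]]][PP]   [P ::= P P]
[[[[[]]]]][PP] => [[[[[]]]]][[]P]   [P ::= [ ]]
[[[[[]]]]][[]P] => [[[[[]]]]][[][]]   [P ::= [ ]]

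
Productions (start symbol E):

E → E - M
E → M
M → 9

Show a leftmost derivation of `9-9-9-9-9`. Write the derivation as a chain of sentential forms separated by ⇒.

E ⇒ E-M ⇒ E-M-M ⇒ E-M-M-M ⇒ E-M-M-M-M ⇒ M-M-M-M-M ⇒ 9-M-M-M-M ⇒ 9-9-M-M-M ⇒ 9-9-9-M-M ⇒ 9-9-9-9-M ⇒ 9-9-9-9-9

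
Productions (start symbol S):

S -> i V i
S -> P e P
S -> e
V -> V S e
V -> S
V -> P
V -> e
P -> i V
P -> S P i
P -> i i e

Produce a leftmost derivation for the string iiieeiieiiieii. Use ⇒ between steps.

S⇒iVi⇒iPi⇒iSPii⇒iiViPii⇒iiSiPii⇒iiPePiPii⇒iiiVePiPii⇒iiieePiPii⇒iiieeiieiPii⇒iiieeiieiiieii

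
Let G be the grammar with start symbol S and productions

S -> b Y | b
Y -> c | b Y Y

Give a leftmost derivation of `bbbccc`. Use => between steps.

S => bY   [S -> b Y]
bY => bbYY   [Y -> b Y Y]
bbYY => bbbYYY   [Y -> b Y Y]
bbbYYY => bbbcYY   [Y -> c]
bbbcYY => bbbccY   [Y -> c]
bbbccY => bbbccc   [Y -> c]

S=>bY=>bbYY=>bbbYYY=>bbbcYY=>bbbccY=>bbbccc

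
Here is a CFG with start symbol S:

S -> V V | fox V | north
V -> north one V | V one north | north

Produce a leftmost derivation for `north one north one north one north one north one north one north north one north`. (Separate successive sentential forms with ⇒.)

S ⇒ V V   [S -> V V]
V V ⇒ V one north V   [V -> V one north]
V one north V ⇒ V one north one north V   [V -> V one north]
V one north one north V ⇒ V one north one north one north V   [V -> V one north]
V one north one north one north V ⇒ north one V one north one north one north V   [V -> north one V]
north one V one north one north one north V ⇒ north one V one north one north one north one north V   [V -> V one north]
north one V one north one north one north one north V ⇒ north one V one north one north one north one north one north V   [V -> V one north]
north one V one north one north one north one north one north V ⇒ north one north one north one north one north one north one north V   [V -> north]
north one north one north one north one north one north one north V ⇒ north one north one north one north one north one north one north north one V   [V -> north one V]
north one north one north one north one north one north one north north one V ⇒ north one north one north one north one north one north one north north one north   [V -> north]

S ⇒ V V ⇒ V one north V ⇒ V one north one north V ⇒ V one north one north one north V ⇒ north one V one north one north one north V ⇒ north one V one north one north one north one north V ⇒ north one V one north one north one north one north one north V ⇒ north one north one north one north one north one north one north V ⇒ north one north one north one north one north one north one north north one V ⇒ north one north one north one north one north one north one north north one north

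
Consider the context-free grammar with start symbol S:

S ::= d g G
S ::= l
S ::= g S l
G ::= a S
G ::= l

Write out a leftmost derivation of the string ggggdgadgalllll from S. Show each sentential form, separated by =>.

S=>gSl=>ggSll=>gggSlll=>ggggSllll=>ggggdgGllll=>ggggdgaSllll=>ggggdgadgGllll=>ggggdgadgaSllll=>ggggdgadgalllll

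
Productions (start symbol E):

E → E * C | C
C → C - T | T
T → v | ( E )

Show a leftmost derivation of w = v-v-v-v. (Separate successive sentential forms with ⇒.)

E ⇒ C ⇒ C-T ⇒ C-T-T ⇒ C-T-T-T ⇒ T-T-T-T ⇒ v-T-T-T ⇒ v-v-T-T ⇒ v-v-v-T ⇒ v-v-v-v

E ⇒ C   [E → C]
C ⇒ C-T   [C → C - T]
C-T ⇒ C-T-T   [C → C - T]
C-T-T ⇒ C-T-T-T   [C → C - T]
C-T-T-T ⇒ T-T-T-T   [C → T]
T-T-T-T ⇒ v-T-T-T   [T → v]
v-T-T-T ⇒ v-v-T-T   [T → v]
v-v-T-T ⇒ v-v-v-T   [T → v]
v-v-v-T ⇒ v-v-v-v   [T → v]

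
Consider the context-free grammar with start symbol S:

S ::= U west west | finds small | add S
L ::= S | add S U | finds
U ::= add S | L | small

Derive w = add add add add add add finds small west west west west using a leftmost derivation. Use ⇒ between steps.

S ⇒ add S   [S ::= add S]
add S ⇒ add add S   [S ::= add S]
add add S ⇒ add add add S   [S ::= add S]
add add add S ⇒ add add add U west west   [S ::= U west west]
add add add U west west ⇒ add add add add S west west   [U ::= add S]
add add add add S west west ⇒ add add add add add S west west   [S ::= add S]
add add add add add S west west ⇒ add add add add add U west west west west   [S ::= U west west]
add add add add add U west west west west ⇒ add add add add add add S west west west west   [U ::= add S]
add add add add add add S west west west west ⇒ add add add add add add finds small west west west west   [S ::= finds small]

S ⇒ add S ⇒ add add S ⇒ add add add S ⇒ add add add U west west ⇒ add add add add S west west ⇒ add add add add add S west west ⇒ add add add add add U west west west west ⇒ add add add add add add S west west west west ⇒ add add add add add add finds small west west west west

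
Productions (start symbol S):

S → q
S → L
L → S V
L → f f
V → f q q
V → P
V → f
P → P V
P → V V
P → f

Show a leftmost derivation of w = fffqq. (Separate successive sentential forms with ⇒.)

S ⇒ L   [S → L]
L ⇒ SV   [L → S V]
SV ⇒ LV   [S → L]
LV ⇒ ffV   [L → f f]
ffV ⇒ fffqq   [V → f q q]

S ⇒ L ⇒ SV ⇒ LV ⇒ ffV ⇒ fffqq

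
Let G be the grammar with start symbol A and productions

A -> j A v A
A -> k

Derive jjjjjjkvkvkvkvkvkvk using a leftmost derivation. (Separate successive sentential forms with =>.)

A => jAvA   [A -> j A v A]
jAvA => jjAvAvA   [A -> j A v A]
jjAvAvA => jjjAvAvAvA   [A -> j A v A]
jjjAvAvAvA => jjjjAvAvAvAvA   [A -> j A v A]
jjjjAvAvAvAvA => jjjjjAvAvAvAvAvA   [A -> j A v A]
jjjjjAvAvAvAvAvA => jjjjjjAvAvAvAvAvAvA   [A -> j A v A]
jjjjjjAvAvAvAvAvAvA => jjjjjjkvAvAvAvAvAvA   [A -> k]
jjjjjjkvAvAvAvAvAvA => jjjjjjkvkvAvAvAvAvA   [A -> k]
jjjjjjkvkvAvAvAvAvA => jjjjjjkvkvkvAvAvAvA   [A -> k]
jjjjjjkvkvkvAvAvAvA => jjjjjjkvkvkvkvAvAvA   [A -> k]
jjjjjjkvkvkvkvAvAvA => jjjjjjkvkvkvkvkvAvA   [A -> k]
jjjjjjkvkvkvkvkvAvA => jjjjjjkvkvkvkvkvkvA   [A -> k]
jjjjjjkvkvkvkvkvkvA => jjjjjjkvkvkvkvkvkvk   [A -> k]

A=>jAvA=>jjAvAvA=>jjjAvAvAvA=>jjjjAvAvAvAvA=>jjjjjAvAvAvAvAvA=>jjjjjjAvAvAvAvAvAvA=>jjjjjjkvAvAvAvAvAvA=>jjjjjjkvkvAvAvAvAvA=>jjjjjjkvkvkvAvAvAvA=>jjjjjjkvkvkvkvAvAvA=>jjjjjjkvkvkvkvkvAvA=>jjjjjjkvkvkvkvkvkvA=>jjjjjjkvkvkvkvkvkvk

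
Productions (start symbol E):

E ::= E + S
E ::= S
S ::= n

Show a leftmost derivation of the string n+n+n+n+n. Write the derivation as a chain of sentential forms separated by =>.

E => E+S => E+S+S => E+S+S+S => E+S+S+S+S => S+S+S+S+S => n+S+S+S+S => n+n+S+S+S => n+n+n+S+S => n+n+n+n+S => n+n+n+n+n

E => E+S   [E ::= E + S]
E+S => E+S+S   [E ::= E + S]
E+S+S => E+S+S+S   [E ::= E + S]
E+S+S+S => E+S+S+S+S   [E ::= E + S]
E+S+S+S+S => S+S+S+S+S   [E ::= S]
S+S+S+S+S => n+S+S+S+S   [S ::= n]
n+S+S+S+S => n+n+S+S+S   [S ::= n]
n+n+S+S+S => n+n+n+S+S   [S ::= n]
n+n+n+S+S => n+n+n+n+S   [S ::= n]
n+n+n+n+S => n+n+n+n+n   [S ::= n]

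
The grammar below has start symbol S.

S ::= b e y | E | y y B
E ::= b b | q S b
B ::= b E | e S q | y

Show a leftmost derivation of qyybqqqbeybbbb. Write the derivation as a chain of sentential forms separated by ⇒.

S ⇒ E ⇒ qSb ⇒ qyyBb ⇒ qyybEb ⇒ qyybqSbb ⇒ qyybqEbb ⇒ qyybqqSbbb ⇒ qyybqqEbbb ⇒ qyybqqqSbbbb ⇒ qyybqqqbeybbbb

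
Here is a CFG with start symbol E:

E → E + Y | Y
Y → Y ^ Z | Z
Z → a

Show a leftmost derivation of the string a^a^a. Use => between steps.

E => Y   [E → Y]
Y => Y^Z   [Y → Y ^ Z]
Y^Z => Y^Z^Z   [Y → Y ^ Z]
Y^Z^Z => Z^Z^Z   [Y → Z]
Z^Z^Z => a^Z^Z   [Z → a]
a^Z^Z => a^a^Z   [Z → a]
a^a^Z => a^a^a   [Z → a]

E => Y => Y^Z => Y^Z^Z => Z^Z^Z => a^Z^Z => a^a^Z => a^a^a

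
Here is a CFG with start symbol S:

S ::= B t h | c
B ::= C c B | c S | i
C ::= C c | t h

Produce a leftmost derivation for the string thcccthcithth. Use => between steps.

S => Bth   [S ::= B t h]
Bth => CcBth   [B ::= C c B]
CcBth => CccBth   [C ::= C c]
CccBth => thccBth   [C ::= t h]
thccBth => thcccSth   [B ::= c S]
thcccSth => thcccBthth   [S ::= B t h]
thcccBthth => thcccCcBthth   [B ::= C c B]
thcccCcBthth => thcccthcBthth   [C ::= t h]
thcccthcBthth => thcccthcithth   [B ::= i]

S => Bth => CcBth => CccBth => thccBth => thcccSth => thcccBthth => thcccCcBthth => thcccthcBthth => thcccthcithth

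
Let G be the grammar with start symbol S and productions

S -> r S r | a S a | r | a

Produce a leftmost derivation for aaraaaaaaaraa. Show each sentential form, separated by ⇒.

S ⇒ aSa ⇒ aaSaa ⇒ aarSraa ⇒ aaraSaraa ⇒ aaraaSaaraa ⇒ aaraaaSaaaraa ⇒ aaraaaaaaaraa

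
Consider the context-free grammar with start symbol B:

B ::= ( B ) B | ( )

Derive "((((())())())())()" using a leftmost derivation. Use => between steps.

B => (B)B   [B ::= ( B ) B]
(B)B => ((B)B)B   [B ::= ( B ) B]
((B)B)B => (((B)B)B)B   [B ::= ( B ) B]
(((B)B)B)B => ((((B)B)B)B)B   [B ::= ( B ) B]
((((B)B)B)B)B => ((((())B)B)B)B   [B ::= ( )]
((((())B)B)B)B => ((((())())B)B)B   [B ::= ( )]
((((())())B)B)B => ((((())())())B)B   [B ::= ( )]
((((())())())B)B => ((((())())())())B   [B ::= ( )]
((((())())())())B => ((((())())())())()   [B ::= ( )]

B=>(B)B=>((B)B)B=>(((B)B)B)B=>((((B)B)B)B)B=>((((())B)B)B)B=>((((())())B)B)B=>((((())())())B)B=>((((())())())())B=>((((())())())())()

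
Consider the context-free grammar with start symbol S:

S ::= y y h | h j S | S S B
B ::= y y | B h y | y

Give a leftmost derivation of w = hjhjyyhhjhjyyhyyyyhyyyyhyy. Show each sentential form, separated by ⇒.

S ⇒ SSB ⇒ hjSSB ⇒ hjSSBSB ⇒ hjhjSSBSB ⇒ hjhjSSBSBSB ⇒ hjhjyyhSBSBSB ⇒ hjhjyyhhjSBSBSB ⇒ hjhjyyhhjhjSBSBSB ⇒ hjhjyyhhjhjyyhBSBSB ⇒ hjhjyyhhjhjyyhyySBSB ⇒ hjhjyyhhjhjyyhyyyyhBSB ⇒ hjhjyyhhjhjyyhyyyyhyySB ⇒ hjhjyyhhjhjyyhyyyyhyyyyhB ⇒ hjhjyyhhjhjyyhyyyyhyyyyhyy

S ⇒ SSB   [S ::= S S B]
SSB ⇒ hjSSB   [S ::= h j S]
hjSSB ⇒ hjSSBSB   [S ::= S S B]
hjSSBSB ⇒ hjhjSSBSB   [S ::= h j S]
hjhjSSBSB ⇒ hjhjSSBSBSB   [S ::= S S B]
hjhjSSBSBSB ⇒ hjhjyyhSBSBSB   [S ::= y y h]
hjhjyyhSBSBSB ⇒ hjhjyyhhjSBSBSB   [S ::= h j S]
hjhjyyhhjSBSBSB ⇒ hjhjyyhhjhjSBSBSB   [S ::= h j S]
hjhjyyhhjhjSBSBSB ⇒ hjhjyyhhjhjyyhBSBSB   [S ::= y y h]
hjhjyyhhjhjyyhBSBSB ⇒ hjhjyyhhjhjyyhyySBSB   [B ::= y y]
hjhjyyhhjhjyyhyySBSB ⇒ hjhjyyhhjhjyyhyyyyhBSB   [S ::= y y h]
hjhjyyhhjhjyyhyyyyhBSB ⇒ hjhjyyhhjhjyyhyyyyhyySB   [B ::= y y]
hjhjyyhhjhjyyhyyyyhyySB ⇒ hjhjyyhhjhjyyhyyyyhyyyyhB   [S ::= y y h]
hjhjyyhhjhjyyhyyyyhyyyyhB ⇒ hjhjyyhhjhjyyhyyyyhyyyyhyy   [B ::= y y]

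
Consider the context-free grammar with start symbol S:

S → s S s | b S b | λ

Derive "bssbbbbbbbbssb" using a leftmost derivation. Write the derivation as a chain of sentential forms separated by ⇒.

S ⇒ bSb ⇒ bsSsb ⇒ bssSssb ⇒ bssbSbssb ⇒ bssbbSbbssb ⇒ bssbbbSbbbssb ⇒ bssbbbbSbbbbssb ⇒ bssbbbbbbbbssb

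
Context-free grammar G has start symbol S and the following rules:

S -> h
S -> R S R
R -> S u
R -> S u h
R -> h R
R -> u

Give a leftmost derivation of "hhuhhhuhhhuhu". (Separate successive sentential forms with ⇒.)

S ⇒ RSR ⇒ hRSR ⇒ hSuhSR ⇒ hhuhSR ⇒ hhuhRSRR ⇒ hhuhhRSRR ⇒ hhuhhSuhSRR ⇒ hhuhhhuhSRR ⇒ hhuhhhuhhRR ⇒ hhuhhhuhhSuhR ⇒ hhuhhhuhhhuhR ⇒ hhuhhhuhhhuhu

S ⇒ RSR   [S -> R S R]
RSR ⇒ hRSR   [R -> h R]
hRSR ⇒ hSuhSR   [R -> S u h]
hSuhSR ⇒ hhuhSR   [S -> h]
hhuhSR ⇒ hhuhRSRR   [S -> R S R]
hhuhRSRR ⇒ hhuhhRSRR   [R -> h R]
hhuhhRSRR ⇒ hhuhhSuhSRR   [R -> S u h]
hhuhhSuhSRR ⇒ hhuhhhuhSRR   [S -> h]
hhuhhhuhSRR ⇒ hhuhhhuhhRR   [S -> h]
hhuhhhuhhRR ⇒ hhuhhhuhhSuhR   [R -> S u h]
hhuhhhuhhSuhR ⇒ hhuhhhuhhhuhR   [S -> h]
hhuhhhuhhhuhR ⇒ hhuhhhuhhhuhu   [R -> u]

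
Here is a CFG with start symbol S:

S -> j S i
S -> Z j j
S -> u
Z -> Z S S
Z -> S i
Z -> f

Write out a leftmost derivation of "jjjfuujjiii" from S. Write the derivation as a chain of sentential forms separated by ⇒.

S ⇒ jSi   [S -> j S i]
jSi ⇒ jjSii   [S -> j S i]
jjSii ⇒ jjjSiii   [S -> j S i]
jjjSiii ⇒ jjjZjjiii   [S -> Z j j]
jjjZjjiii ⇒ jjjZSSjjiii   [Z -> Z S S]
jjjZSSjjiii ⇒ jjjfSSjjiii   [Z -> f]
jjjfSSjjiii ⇒ jjjfuSjjiii   [S -> u]
jjjfuSjjiii ⇒ jjjfuujjiii   [S -> u]

S⇒jSi⇒jjSii⇒jjjSiii⇒jjjZjjiii⇒jjjZSSjjiii⇒jjjfSSjjiii⇒jjjfuSjjiii⇒jjjfuujjiii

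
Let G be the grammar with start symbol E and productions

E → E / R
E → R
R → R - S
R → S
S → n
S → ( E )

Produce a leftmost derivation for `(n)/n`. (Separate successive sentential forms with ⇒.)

E ⇒ E/R ⇒ R/R ⇒ S/R ⇒ (E)/R ⇒ (R)/R ⇒ (S)/R ⇒ (n)/R ⇒ (n)/S ⇒ (n)/n

E ⇒ E/R   [E → E / R]
E/R ⇒ R/R   [E → R]
R/R ⇒ S/R   [R → S]
S/R ⇒ (E)/R   [S → ( E )]
(E)/R ⇒ (R)/R   [E → R]
(R)/R ⇒ (S)/R   [R → S]
(S)/R ⇒ (n)/R   [S → n]
(n)/R ⇒ (n)/S   [R → S]
(n)/S ⇒ (n)/n   [S → n]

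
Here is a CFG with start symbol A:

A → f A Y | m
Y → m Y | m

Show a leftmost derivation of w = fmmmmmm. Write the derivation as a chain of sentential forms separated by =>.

A => fAY => fmY => fmmY => fmmmY => fmmmmY => fmmmmmY => fmmmmmm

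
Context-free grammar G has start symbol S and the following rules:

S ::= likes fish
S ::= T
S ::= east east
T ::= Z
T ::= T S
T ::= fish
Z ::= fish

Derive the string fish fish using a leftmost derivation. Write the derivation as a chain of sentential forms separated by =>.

S => T => T S => fish S => fish T => fish Z => fish fish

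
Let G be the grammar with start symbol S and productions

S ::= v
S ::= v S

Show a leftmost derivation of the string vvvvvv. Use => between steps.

S => vS => vvS => vvvS => vvvvS => vvvvvS => vvvvvv

S => vS   [S ::= v S]
vS => vvS   [S ::= v S]
vvS => vvvS   [S ::= v S]
vvvS => vvvvS   [S ::= v S]
vvvvS => vvvvvS   [S ::= v S]
vvvvvS => vvvvvv   [S ::= v]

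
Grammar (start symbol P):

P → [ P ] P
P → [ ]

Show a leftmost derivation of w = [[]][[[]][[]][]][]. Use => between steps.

P => [P]P => [[]]P => [[]][P]P => [[]][[P]P]P => [[]][[[]]P]P => [[]][[[]][P]P]P => [[]][[[]][[]]P]P => [[]][[[]][[]][]]P => [[]][[[]][[]][]][]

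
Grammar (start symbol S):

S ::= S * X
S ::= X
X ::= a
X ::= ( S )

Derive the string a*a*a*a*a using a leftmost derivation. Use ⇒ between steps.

S ⇒ S*X ⇒ S*X*X ⇒ S*X*X*X ⇒ S*X*X*X*X ⇒ X*X*X*X*X ⇒ a*X*X*X*X ⇒ a*a*X*X*X ⇒ a*a*a*X*X ⇒ a*a*a*a*X ⇒ a*a*a*a*a

S ⇒ S*X   [S ::= S * X]
S*X ⇒ S*X*X   [S ::= S * X]
S*X*X ⇒ S*X*X*X   [S ::= S * X]
S*X*X*X ⇒ S*X*X*X*X   [S ::= S * X]
S*X*X*X*X ⇒ X*X*X*X*X   [S ::= X]
X*X*X*X*X ⇒ a*X*X*X*X   [X ::= a]
a*X*X*X*X ⇒ a*a*X*X*X   [X ::= a]
a*a*X*X*X ⇒ a*a*a*X*X   [X ::= a]
a*a*a*X*X ⇒ a*a*a*a*X   [X ::= a]
a*a*a*a*X ⇒ a*a*a*a*a   [X ::= a]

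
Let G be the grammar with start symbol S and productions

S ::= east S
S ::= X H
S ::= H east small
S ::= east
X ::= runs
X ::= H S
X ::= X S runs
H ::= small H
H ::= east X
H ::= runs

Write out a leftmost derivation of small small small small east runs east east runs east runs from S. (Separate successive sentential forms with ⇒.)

S ⇒ X H ⇒ H S H ⇒ small H S H ⇒ small small H S H ⇒ small small small H S H ⇒ small small small small H S H ⇒ small small small small east X S H ⇒ small small small small east X S runs S H ⇒ small small small small east H S S runs S H ⇒ small small small small east runs S S runs S H ⇒ small small small small east runs east S runs S H ⇒ small small small small east runs east east runs S H ⇒ small small small small east runs east east runs east H ⇒ small small small small east runs east east runs east runs

S ⇒ X H   [S ::= X H]
X H ⇒ H S H   [X ::= H S]
H S H ⇒ small H S H   [H ::= small H]
small H S H ⇒ small small H S H   [H ::= small H]
small small H S H ⇒ small small small H S H   [H ::= small H]
small small small H S H ⇒ small small small small H S H   [H ::= small H]
small small small small H S H ⇒ small small small small east X S H   [H ::= east X]
small small small small east X S H ⇒ small small small small east X S runs S H   [X ::= X S runs]
small small small small east X S runs S H ⇒ small small small small east H S S runs S H   [X ::= H S]
small small small small east H S S runs S H ⇒ small small small small east runs S S runs S H   [H ::= runs]
small small small small east runs S S runs S H ⇒ small small small small east runs east S runs S H   [S ::= east]
small small small small east runs east S runs S H ⇒ small small small small east runs east east runs S H   [S ::= east]
small small small small east runs east east runs S H ⇒ small small small small east runs east east runs east H   [S ::= east]
small small small small east runs east east runs east H ⇒ small small small small east runs east east runs east runs   [H ::= runs]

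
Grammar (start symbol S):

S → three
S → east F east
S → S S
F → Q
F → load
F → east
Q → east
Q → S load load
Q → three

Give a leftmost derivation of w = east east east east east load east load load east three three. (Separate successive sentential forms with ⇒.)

S ⇒ S S ⇒ east F east S ⇒ east Q east S ⇒ east S load load east S ⇒ east S S load load east S ⇒ east east F east S load load east S ⇒ east east east east S load load east S ⇒ east east east east east F east load load east S ⇒ east east east east east load east load load east S ⇒ east east east east east load east load load east S S ⇒ east east east east east load east load load east three S ⇒ east east east east east load east load load east three three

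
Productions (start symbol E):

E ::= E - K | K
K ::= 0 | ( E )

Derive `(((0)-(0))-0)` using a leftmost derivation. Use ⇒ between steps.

E ⇒ K ⇒ (E) ⇒ (E-K) ⇒ (K-K) ⇒ ((E)-K) ⇒ ((E-K)-K) ⇒ ((K-K)-K) ⇒ (((E)-K)-K) ⇒ (((K)-K)-K) ⇒ (((0)-K)-K) ⇒ (((0)-(E))-K) ⇒ (((0)-(K))-K) ⇒ (((0)-(0))-K) ⇒ (((0)-(0))-0)

E ⇒ K   [E ::= K]
K ⇒ (E)   [K ::= ( E )]
(E) ⇒ (E-K)   [E ::= E - K]
(E-K) ⇒ (K-K)   [E ::= K]
(K-K) ⇒ ((E)-K)   [K ::= ( E )]
((E)-K) ⇒ ((E-K)-K)   [E ::= E - K]
((E-K)-K) ⇒ ((K-K)-K)   [E ::= K]
((K-K)-K) ⇒ (((E)-K)-K)   [K ::= ( E )]
(((E)-K)-K) ⇒ (((K)-K)-K)   [E ::= K]
(((K)-K)-K) ⇒ (((0)-K)-K)   [K ::= 0]
(((0)-K)-K) ⇒ (((0)-(E))-K)   [K ::= ( E )]
(((0)-(E))-K) ⇒ (((0)-(K))-K)   [E ::= K]
(((0)-(K))-K) ⇒ (((0)-(0))-K)   [K ::= 0]
(((0)-(0))-K) ⇒ (((0)-(0))-0)   [K ::= 0]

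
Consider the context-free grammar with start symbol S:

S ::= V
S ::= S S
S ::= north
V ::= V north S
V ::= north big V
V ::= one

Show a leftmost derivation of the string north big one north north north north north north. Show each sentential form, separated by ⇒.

S ⇒ V ⇒ north big V ⇒ north big V north S ⇒ north big V north S north S ⇒ north big V north S north S north S ⇒ north big one north S north S north S ⇒ north big one north north north S north S ⇒ north big one north north north north north S ⇒ north big one north north north north north north

S ⇒ V   [S ::= V]
V ⇒ north big V   [V ::= north big V]
north big V ⇒ north big V north S   [V ::= V north S]
north big V north S ⇒ north big V north S north S   [V ::= V north S]
north big V north S north S ⇒ north big V north S north S north S   [V ::= V north S]
north big V north S north S north S ⇒ north big one north S north S north S   [V ::= one]
north big one north S north S north S ⇒ north big one north north north S north S   [S ::= north]
north big one north north north S north S ⇒ north big one north north north north north S   [S ::= north]
north big one north north north north north S ⇒ north big one north north north north north north   [S ::= north]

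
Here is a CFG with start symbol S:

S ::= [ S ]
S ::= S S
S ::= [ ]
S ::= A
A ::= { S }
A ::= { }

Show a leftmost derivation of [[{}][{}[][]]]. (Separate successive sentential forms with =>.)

S=>[S]=>[SS]=>[[S]S]=>[[A]S]=>[[{}]S]=>[[{}][S]]=>[[{}][SS]]=>[[{}][SSS]]=>[[{}][ASS]]=>[[{}][{}SS]]=>[[{}][{}[]S]]=>[[{}][{}[][]]]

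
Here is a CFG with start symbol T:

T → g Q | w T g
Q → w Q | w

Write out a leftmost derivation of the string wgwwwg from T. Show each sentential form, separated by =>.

T => wTg => wgQg => wgwQg => wgwwQg => wgwwwg

T => wTg   [T → w T g]
wTg => wgQg   [T → g Q]
wgQg => wgwQg   [Q → w Q]
wgwQg => wgwwQg   [Q → w Q]
wgwwQg => wgwwwg   [Q → w]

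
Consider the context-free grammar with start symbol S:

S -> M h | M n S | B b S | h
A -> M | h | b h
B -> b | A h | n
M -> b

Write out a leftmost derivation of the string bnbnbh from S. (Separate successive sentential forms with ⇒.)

S ⇒ MnS ⇒ bnS ⇒ bnMnS ⇒ bnbnS ⇒ bnbnMh ⇒ bnbnbh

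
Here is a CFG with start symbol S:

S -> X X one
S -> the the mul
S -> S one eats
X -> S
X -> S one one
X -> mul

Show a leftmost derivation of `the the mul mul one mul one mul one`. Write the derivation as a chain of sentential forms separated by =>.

S => X X one => S X one => X X one X one => S X one X one => X X one X one X one => S X one X one X one => the the mul X one X one X one => the the mul mul one X one X one => the the mul mul one mul one X one => the the mul mul one mul one mul one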